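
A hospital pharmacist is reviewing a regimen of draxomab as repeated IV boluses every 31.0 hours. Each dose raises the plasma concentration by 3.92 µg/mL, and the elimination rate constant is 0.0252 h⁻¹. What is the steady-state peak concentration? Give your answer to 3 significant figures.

7.23 µg/mL

Fraction remaining after one interval: e^(−kτ) = e^(−0.02520 × 31.0) = 0.4579
R = 1 / (1 − 0.4579) = 1.845
Css,max = 3.92 × 1.845 ≈ 7.23 µg/mL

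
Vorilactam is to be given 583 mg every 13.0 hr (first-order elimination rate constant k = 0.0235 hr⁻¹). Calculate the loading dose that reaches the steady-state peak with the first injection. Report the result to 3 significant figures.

2210 mg

Accumulation ratio R = 1 / (1 − e^(−kτ)) = 1 / (1 − e^(−0.02350×13.0)) = 1 / (1 − 0.7368) = 3.799
Loading dose = maintenance dose × R = 583 × 3.799 ≈ 2210 mg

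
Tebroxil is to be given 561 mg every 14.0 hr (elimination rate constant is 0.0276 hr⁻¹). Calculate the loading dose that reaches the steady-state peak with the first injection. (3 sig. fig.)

1750 mg

Accumulation ratio R = 1 / (1 − e^(−kτ)) = 1 / (1 − e^(−0.02760×14.0)) = 1 / (1 − 0.6795) = 3.120
Loading dose = maintenance dose × R = 561 × 3.120 ≈ 1750 mg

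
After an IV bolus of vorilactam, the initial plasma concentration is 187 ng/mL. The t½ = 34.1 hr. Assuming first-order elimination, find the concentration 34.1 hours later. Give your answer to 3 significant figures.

93.5 ng/mL

k = ln 2 / 34.1 = 0.02033 hr⁻¹
34.1 hr is 1.000 half-lives, so C = 187 × (1/2)^1.000 = 187 × 0.5000 ≈ 93.5 ng/mL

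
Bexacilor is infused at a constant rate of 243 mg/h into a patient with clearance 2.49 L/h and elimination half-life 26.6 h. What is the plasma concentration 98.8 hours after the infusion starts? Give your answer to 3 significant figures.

Css = rate / CL = 243 / 2.49 = 97.59 µg/mL
k = ln 2 / 26.6 = 0.02606 h⁻¹
C(t) = Css (1 − e^(−kt)) = 97.59 × (1 − e^(−2.575)) = 97.59 × 0.9238 ≈ 90.2 µg/mL

90.2 µg/mL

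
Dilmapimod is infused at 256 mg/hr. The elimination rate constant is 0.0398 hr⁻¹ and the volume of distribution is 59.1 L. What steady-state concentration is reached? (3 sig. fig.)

CL = k · V = 0.0398 × 59.1 = 2.352 L/hr
Css = rate / CL = 256 / 2.352 ≈ 109 mg/L

109 mg/L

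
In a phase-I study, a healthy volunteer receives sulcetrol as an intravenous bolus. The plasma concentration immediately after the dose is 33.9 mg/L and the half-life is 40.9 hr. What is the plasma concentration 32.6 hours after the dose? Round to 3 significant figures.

k = ln 2 / 40.9 = 0.01695 hr⁻¹
32.6 hr is 0.7971 half-lives, so C = 33.9 × (1/2)^0.7971 = 33.9 × 0.5755 ≈ 19.5 mg/L

19.5 mg/L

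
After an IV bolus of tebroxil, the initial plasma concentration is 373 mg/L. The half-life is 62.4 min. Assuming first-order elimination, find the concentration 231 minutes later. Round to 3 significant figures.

28.7 mg/L

k = ln 2 / 62.4 = 0.01111 min⁻¹
C(t) = C₀ e^(−kt) = 373 × e^(−0.01111 × 231) = 373 × e^(−2.566) = 373 × 0.07684 ≈ 28.7 mg/L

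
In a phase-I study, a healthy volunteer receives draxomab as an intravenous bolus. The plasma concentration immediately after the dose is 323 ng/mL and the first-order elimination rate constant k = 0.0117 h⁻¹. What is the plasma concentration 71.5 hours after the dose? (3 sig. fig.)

140 ng/mL

C(t) = C₀ e^(−kt) = 323 × e^(−0.01170 × 71.5) = 323 × e^(−0.8366) = 323 × 0.4332 ≈ 140 ng/mL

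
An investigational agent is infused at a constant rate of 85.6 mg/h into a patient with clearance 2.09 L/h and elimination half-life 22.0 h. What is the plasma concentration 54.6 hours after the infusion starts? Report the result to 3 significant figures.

33.6 µg/mL

Css = rate / CL = 85.6 / 2.09 = 40.96 µg/mL
k = ln 2 / 22.0 = 0.03151 h⁻¹
C(t) = Css (1 − e^(−kt)) = 40.96 × (1 − e^(−1.720)) = 40.96 × 0.8210 ≈ 33.6 µg/mL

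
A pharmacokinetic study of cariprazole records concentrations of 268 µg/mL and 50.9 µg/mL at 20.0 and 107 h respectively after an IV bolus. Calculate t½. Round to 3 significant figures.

k = ln(C₁/C₂) / (t₂ − t₁) = ln(268/50.9) / (107 − 20.0)
  = 1.661 / 87.00 = 0.01909 h⁻¹
t½ = ln 2 / k = ln 2 / 0.01909 ≈ 36.3 hours

36.3 hours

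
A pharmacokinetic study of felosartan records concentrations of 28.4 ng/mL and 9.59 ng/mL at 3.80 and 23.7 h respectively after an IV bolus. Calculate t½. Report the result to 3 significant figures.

12.7 hours

k = ln(C₁/C₂) / (t₂ − t₁) = ln(28.4/9.59) / (23.7 − 3.80)
  = 1.086 / 19.90 = 0.05456 h⁻¹
t½ = ln 2 / k = ln 2 / 0.05456 ≈ 12.7 hours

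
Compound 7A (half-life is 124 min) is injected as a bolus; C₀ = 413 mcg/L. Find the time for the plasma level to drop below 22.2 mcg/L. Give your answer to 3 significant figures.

523 minutes

k = ln 2 / 124 = 0.005590 min⁻¹
C(t) = C₀ e^(−kt)  ⇒  t = ln(C₀/C) / k
t = ln(413/22.2) / 0.005590 = 2.923 / 0.005590 ≈ 523 minutes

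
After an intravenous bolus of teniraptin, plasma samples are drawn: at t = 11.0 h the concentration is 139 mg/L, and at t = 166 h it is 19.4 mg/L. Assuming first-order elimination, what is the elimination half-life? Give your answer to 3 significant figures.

k = ln(C₁/C₂) / (t₂ − t₁) = ln(139/19.4) / (166 − 11.0)
  = 1.969 / 155.0 = 0.01270 h⁻¹
t½ = ln 2 / k = ln 2 / 0.01270 ≈ 54.6 hours

54.6 hours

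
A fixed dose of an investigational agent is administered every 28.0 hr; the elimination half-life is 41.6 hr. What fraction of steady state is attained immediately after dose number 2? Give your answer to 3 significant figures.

0.607

k = ln 2 / 41.6 = 0.01666 hr⁻¹
f_n = 1 − e^(−nkτ) = 1 − e^(−2 × 0.01666 × 28.0) = 1 − e^(−0.9331) = 1 − 0.3933 ≈ 0.607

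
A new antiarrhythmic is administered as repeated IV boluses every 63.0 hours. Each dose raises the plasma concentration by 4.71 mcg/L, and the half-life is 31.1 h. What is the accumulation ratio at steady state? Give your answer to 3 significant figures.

k = ln 2 / 31.1 = 0.02229 h⁻¹
Fraction remaining after one interval: e^(−kτ) = e^(−0.02229 × 63.0) = 0.2456
R = 1 / (1 − 0.2456) = 1 / 0.7544 ≈ 1.33

1.33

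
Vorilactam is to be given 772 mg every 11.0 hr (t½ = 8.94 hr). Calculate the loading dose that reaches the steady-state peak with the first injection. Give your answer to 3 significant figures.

1350 mg

k = ln 2 / 8.94 = 0.07753 hr⁻¹
Accumulation ratio R = 1 / (1 − e^(−kτ)) = 1 / (1 − e^(−0.07753×11.0)) = 1 / (1 − 0.4262) = 1.743
Loading dose = maintenance dose × R = 772 × 1.743 ≈ 1350 mg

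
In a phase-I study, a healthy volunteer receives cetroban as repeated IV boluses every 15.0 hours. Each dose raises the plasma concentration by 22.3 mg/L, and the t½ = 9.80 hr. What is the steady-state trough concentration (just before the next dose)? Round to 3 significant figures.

11.8 mg/L

k = ln 2 / 9.80 = 0.07073 hr⁻¹
Fraction remaining after one interval: e^(−kτ) = e^(−0.07073 × 15.0) = 0.3461
R = 1 / (1 − 0.3461) = 1.529
Css,max = 22.3 × 1.529 = 34.10 mg/L
Css,min = Css,max × e^(−kτ) = 34.10 × 0.3461 ≈ 11.8 mg/L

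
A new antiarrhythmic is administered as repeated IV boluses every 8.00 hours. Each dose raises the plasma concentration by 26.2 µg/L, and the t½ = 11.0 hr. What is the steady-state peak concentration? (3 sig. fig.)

k = ln 2 / 11.0 = 0.06301 hr⁻¹
Fraction remaining after one interval: e^(−kτ) = e^(−0.06301 × 8.00) = 0.6040
R = 1 / (1 − 0.6040) = 2.526
Css,max = 26.2 × 2.526 ≈ 66.2 µg/L

66.2 µg/L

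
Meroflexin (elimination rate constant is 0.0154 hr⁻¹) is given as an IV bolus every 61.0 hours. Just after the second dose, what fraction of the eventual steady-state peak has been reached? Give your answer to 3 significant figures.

f_n = 1 − e^(−nkτ) = 1 − e^(−2 × 0.01540 × 61.0) = 1 − e^(−1.879) = 1 − 0.1528 ≈ 0.847

0.847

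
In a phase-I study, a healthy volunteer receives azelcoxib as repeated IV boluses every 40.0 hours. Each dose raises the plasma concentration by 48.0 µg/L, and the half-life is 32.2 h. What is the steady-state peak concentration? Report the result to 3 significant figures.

83.1 µg/L

k = ln 2 / 32.2 = 0.02153 h⁻¹
Fraction remaining after one interval: e^(−kτ) = e^(−0.02153 × 40.0) = 0.4227
R = 1 / (1 − 0.4227) = 1.732
Css,max = 48.0 × 1.732 ≈ 83.1 µg/L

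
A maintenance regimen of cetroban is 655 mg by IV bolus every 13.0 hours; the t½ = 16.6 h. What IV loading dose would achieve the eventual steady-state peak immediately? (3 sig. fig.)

1560 mg

k = ln 2 / 16.6 = 0.04176 h⁻¹
Accumulation ratio R = 1 / (1 − e^(−kτ)) = 1 / (1 − e^(−0.04176×13.0)) = 1 / (1 − 0.5811) = 2.387
Loading dose = maintenance dose × R = 655 × 2.387 ≈ 1560 mg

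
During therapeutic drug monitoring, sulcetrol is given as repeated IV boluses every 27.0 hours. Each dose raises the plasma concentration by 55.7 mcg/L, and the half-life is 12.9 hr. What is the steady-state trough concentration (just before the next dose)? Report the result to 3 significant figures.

k = ln 2 / 12.9 = 0.05373 hr⁻¹
Fraction remaining after one interval: e^(−kτ) = e^(−0.05373 × 27.0) = 0.2344
R = 1 / (1 − 0.2344) = 1.306
Css,max = 55.7 × 1.306 = 72.75 mcg/L
Css,min = Css,max × e^(−kτ) = 72.75 × 0.2344 ≈ 17.1 mcg/L

17.1 mcg/L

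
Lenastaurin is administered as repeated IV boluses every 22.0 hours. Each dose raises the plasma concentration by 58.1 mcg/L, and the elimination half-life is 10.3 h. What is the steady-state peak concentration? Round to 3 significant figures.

75.2 mcg/L

k = ln 2 / 10.3 = 0.06730 h⁻¹
Fraction remaining after one interval: e^(−kτ) = e^(−0.06730 × 22.0) = 0.2275
R = 1 / (1 − 0.2275) = 1.295
Css,max = 58.1 × 1.295 ≈ 75.2 mcg/L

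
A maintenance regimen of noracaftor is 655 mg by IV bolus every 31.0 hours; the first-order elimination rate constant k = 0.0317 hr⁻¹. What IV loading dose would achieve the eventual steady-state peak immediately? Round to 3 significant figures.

1050 mg

Accumulation ratio R = 1 / (1 − e^(−kτ)) = 1 / (1 − e^(−0.03170×31.0)) = 1 / (1 − 0.3743) = 1.598
Loading dose = maintenance dose × R = 655 × 1.598 ≈ 1050 mg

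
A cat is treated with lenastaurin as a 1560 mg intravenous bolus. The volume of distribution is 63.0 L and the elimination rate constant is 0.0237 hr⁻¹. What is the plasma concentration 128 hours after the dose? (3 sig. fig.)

1.19 mg/L

C₀ = dose / V = 1560 / 63.0 = 24.76 mg/L
C(t) = C₀ e^(−kt) = 24.76 × e^(−0.02370 × 128) = 24.76 × e^(−3.034) = 24.76 × 0.04814 ≈ 1.19 mg/L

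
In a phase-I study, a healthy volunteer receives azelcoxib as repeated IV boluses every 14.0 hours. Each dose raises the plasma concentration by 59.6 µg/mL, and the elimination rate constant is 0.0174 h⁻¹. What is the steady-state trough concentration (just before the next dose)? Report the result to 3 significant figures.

216 µg/mL

Fraction remaining after one interval: e^(−kτ) = e^(−0.01740 × 14.0) = 0.7838
R = 1 / (1 − 0.7838) = 4.625
Css,max = 59.6 × 4.625 = 275.7 µg/mL
Css,min = Css,max × e^(−kτ) = 275.7 × 0.7838 ≈ 216 µg/mL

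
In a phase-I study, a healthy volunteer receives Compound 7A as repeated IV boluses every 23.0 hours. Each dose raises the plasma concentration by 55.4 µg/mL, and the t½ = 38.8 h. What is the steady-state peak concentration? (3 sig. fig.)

k = ln 2 / 38.8 = 0.01786 h⁻¹
Fraction remaining after one interval: e^(−kτ) = e^(−0.01786 × 23.0) = 0.6631
R = 1 / (1 − 0.6631) = 2.968
Css,max = 55.4 × 2.968 ≈ 164 µg/mL

164 µg/mL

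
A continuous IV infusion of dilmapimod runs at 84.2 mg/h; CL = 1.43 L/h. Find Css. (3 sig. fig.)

Css = infusion rate / CL = 84.2 / 1.43 ≈ 58.9 µg/mL

58.9 µg/mL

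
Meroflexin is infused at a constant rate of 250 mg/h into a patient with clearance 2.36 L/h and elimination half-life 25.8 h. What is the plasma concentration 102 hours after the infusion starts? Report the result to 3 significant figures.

99.1 µg/mL

Css = rate / CL = 250 / 2.36 = 105.9 µg/mL
k = ln 2 / 25.8 = 0.02687 h⁻¹
C(t) = Css (1 − e^(−kt)) = 105.9 × (1 − e^(−2.740)) = 105.9 × 0.9355 ≈ 99.1 µg/mL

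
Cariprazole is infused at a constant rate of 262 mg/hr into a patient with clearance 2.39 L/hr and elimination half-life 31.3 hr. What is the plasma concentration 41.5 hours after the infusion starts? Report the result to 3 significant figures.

Css = rate / CL = 262 / 2.39 = 109.6 mg/L
k = ln 2 / 31.3 = 0.02215 hr⁻¹
C(t) = Css (1 − e^(−kt)) = 109.6 × (1 − e^(−0.9190)) = 109.6 × 0.6011 ≈ 65.9 mg/L

65.9 mg/L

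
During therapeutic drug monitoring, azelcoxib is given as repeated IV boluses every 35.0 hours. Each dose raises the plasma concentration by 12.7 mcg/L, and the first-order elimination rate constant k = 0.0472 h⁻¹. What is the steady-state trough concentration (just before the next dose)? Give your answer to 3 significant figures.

Fraction remaining after one interval: e^(−kτ) = e^(−0.04720 × 35.0) = 0.1917
R = 1 / (1 − 0.1917) = 1.237
Css,max = 12.7 × 1.237 = 15.71 mcg/L
Css,min = Css,max × e^(−kτ) = 15.71 × 0.1917 ≈ 3.01 mcg/L

3.01 mcg/L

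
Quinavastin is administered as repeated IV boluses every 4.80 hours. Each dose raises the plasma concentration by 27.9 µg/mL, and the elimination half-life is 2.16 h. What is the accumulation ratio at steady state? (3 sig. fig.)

1.27

k = ln 2 / 2.16 = 0.3209 h⁻¹
Fraction remaining after one interval: e^(−kτ) = e^(−0.3209 × 4.80) = 0.2143
R = 1 / (1 − 0.2143) = 1 / 0.7857 ≈ 1.27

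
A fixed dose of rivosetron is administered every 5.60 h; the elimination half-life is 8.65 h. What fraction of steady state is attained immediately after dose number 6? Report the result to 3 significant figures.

0.932

k = ln 2 / 8.65 = 0.08013 h⁻¹
f_n = 1 − e^(−nkτ) = 1 − e^(−6 × 0.08013 × 5.60) = 1 − e^(−2.692) = 1 − 0.06771 ≈ 0.932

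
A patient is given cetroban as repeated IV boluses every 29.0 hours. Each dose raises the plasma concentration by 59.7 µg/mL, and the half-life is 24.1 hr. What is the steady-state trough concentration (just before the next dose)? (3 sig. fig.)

45.8 µg/mL

k = ln 2 / 24.1 = 0.02876 hr⁻¹
Fraction remaining after one interval: e^(−kτ) = e^(−0.02876 × 29.0) = 0.4343
R = 1 / (1 − 0.4343) = 1.768
Css,max = 59.7 × 1.768 = 105.5 µg/mL
Css,min = Css,max × e^(−kτ) = 105.5 × 0.4343 ≈ 45.8 µg/mL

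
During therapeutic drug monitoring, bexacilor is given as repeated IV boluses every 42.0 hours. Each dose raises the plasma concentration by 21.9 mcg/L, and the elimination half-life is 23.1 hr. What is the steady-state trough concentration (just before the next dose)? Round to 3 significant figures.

k = ln 2 / 23.1 = 0.03001 hr⁻¹
Fraction remaining after one interval: e^(−kτ) = e^(−0.03001 × 42.0) = 0.2836
R = 1 / (1 − 0.2836) = 1.396
Css,max = 21.9 × 1.396 = 30.57 mcg/L
Css,min = Css,max × e^(−kτ) = 30.57 × 0.2836 ≈ 8.67 mcg/L

8.67 mcg/L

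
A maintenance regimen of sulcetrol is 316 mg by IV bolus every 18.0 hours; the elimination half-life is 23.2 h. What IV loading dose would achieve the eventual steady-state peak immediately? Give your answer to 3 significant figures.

k = ln 2 / 23.2 = 0.02988 h⁻¹
Accumulation ratio R = 1 / (1 − e^(−kτ)) = 1 / (1 − e^(−0.02988×18.0)) = 1 / (1 − 0.5840) = 2.404
Loading dose = maintenance dose × R = 316 × 2.404 ≈ 760 mg

760 mg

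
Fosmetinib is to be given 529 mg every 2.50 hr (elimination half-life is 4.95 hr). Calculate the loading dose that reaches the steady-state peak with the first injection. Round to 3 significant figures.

1790 mg

k = ln 2 / 4.95 = 0.1400 hr⁻¹
Accumulation ratio R = 1 / (1 − e^(−kτ)) = 1 / (1 − e^(−0.1400×2.50)) = 1 / (1 − 0.7046) = 3.386
Loading dose = maintenance dose × R = 529 × 3.386 ≈ 1790 mg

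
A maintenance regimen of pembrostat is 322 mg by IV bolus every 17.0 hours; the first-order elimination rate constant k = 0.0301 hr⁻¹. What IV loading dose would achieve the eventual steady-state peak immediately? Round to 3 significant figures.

804 mg

Accumulation ratio R = 1 / (1 − e^(−kτ)) = 1 / (1 − e^(−0.03010×17.0)) = 1 / (1 − 0.5995) = 2.497
Loading dose = maintenance dose × R = 322 × 2.497 ≈ 804 mg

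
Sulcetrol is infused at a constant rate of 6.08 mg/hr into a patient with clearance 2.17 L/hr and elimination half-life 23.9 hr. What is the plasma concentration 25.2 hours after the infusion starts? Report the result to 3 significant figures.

Css = rate / CL = 6.08 / 2.17 = 2.802 mg/L
k = ln 2 / 23.9 = 0.02900 hr⁻¹
C(t) = Css (1 − e^(−kt)) = 2.802 × (1 − e^(−0.7308)) = 2.802 × 0.5185 ≈ 1.45 mg/L

1.45 mg/L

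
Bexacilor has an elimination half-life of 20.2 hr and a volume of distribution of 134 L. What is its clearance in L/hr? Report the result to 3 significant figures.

4.60 L/hr

k = ln 2 / t½ = ln 2 / 20.2 = 0.03431 hr⁻¹
CL = k · V = 0.03431 × 134 ≈ 4.60 L/hr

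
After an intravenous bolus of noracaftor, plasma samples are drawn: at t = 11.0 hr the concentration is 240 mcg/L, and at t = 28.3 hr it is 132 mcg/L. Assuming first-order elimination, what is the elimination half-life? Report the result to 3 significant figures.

k = ln(C₁/C₂) / (t₂ − t₁) = ln(240/132) / (28.3 − 11.0)
  = 0.5978 / 17.30 = 0.03456 hr⁻¹
t½ = ln 2 / k = ln 2 / 0.03456 ≈ 20.1 hours

20.1 hours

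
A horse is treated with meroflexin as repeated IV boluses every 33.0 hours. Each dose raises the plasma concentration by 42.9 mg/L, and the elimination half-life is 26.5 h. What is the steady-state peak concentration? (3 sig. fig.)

k = ln 2 / 26.5 = 0.02616 h⁻¹
Fraction remaining after one interval: e^(−kτ) = e^(−0.02616 × 33.0) = 0.4218
R = 1 / (1 − 0.4218) = 1.730
Css,max = 42.9 × 1.730 ≈ 74.2 mg/L

74.2 mg/L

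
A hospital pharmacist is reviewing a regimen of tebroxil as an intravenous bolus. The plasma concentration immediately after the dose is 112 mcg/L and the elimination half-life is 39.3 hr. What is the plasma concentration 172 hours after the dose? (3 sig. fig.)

k = ln 2 / 39.3 = 0.01764 hr⁻¹
172 hr is 4.377 half-lives, so C = 112 × (1/2)^4.377 = 112 × 0.04814 ≈ 5.39 mcg/L

5.39 mcg/L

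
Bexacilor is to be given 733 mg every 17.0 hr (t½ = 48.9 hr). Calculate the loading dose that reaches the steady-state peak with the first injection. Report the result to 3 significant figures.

k = ln 2 / 48.9 = 0.01417 hr⁻¹
Accumulation ratio R = 1 / (1 − e^(−kτ)) = 1 / (1 − e^(−0.01417×17.0)) = 1 / (1 − 0.7859) = 4.670
Loading dose = maintenance dose × R = 733 × 4.670 ≈ 3420 mg

3420 mg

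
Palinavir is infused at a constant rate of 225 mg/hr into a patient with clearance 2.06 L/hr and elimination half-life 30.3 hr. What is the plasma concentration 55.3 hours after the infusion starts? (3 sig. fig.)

Css = rate / CL = 225 / 2.06 = 109.2 mg/L
k = ln 2 / 30.3 = 0.02288 hr⁻¹
C(t) = Css (1 − e^(−kt)) = 109.2 × (1 − e^(−1.265)) = 109.2 × 0.7178 ≈ 78.4 mg/L

78.4 mg/L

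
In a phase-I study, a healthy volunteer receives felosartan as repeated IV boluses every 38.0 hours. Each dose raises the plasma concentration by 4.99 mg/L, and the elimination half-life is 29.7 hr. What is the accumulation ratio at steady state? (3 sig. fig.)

k = ln 2 / 29.7 = 0.02334 hr⁻¹
Fraction remaining after one interval: e^(−kτ) = e^(−0.02334 × 38.0) = 0.4119
R = 1 / (1 − 0.4119) = 1 / 0.5881 ≈ 1.70

1.70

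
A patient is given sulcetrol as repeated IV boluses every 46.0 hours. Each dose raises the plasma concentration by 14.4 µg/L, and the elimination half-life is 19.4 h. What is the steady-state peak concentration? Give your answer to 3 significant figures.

k = ln 2 / 19.4 = 0.03573 h⁻¹
Fraction remaining after one interval: e^(−kτ) = e^(−0.03573 × 46.0) = 0.1933
R = 1 / (1 − 0.1933) = 1.240
Css,max = 14.4 × 1.240 ≈ 17.9 µg/L

17.9 µg/L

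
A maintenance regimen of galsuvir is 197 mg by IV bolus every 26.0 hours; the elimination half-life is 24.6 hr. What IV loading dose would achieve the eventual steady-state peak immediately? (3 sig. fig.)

k = ln 2 / 24.6 = 0.02818 hr⁻¹
Accumulation ratio R = 1 / (1 − e^(−kτ)) = 1 / (1 − e^(−0.02818×26.0)) = 1 / (1 − 0.4807) = 1.926
Loading dose = maintenance dose × R = 197 × 1.926 ≈ 379 mg

379 mg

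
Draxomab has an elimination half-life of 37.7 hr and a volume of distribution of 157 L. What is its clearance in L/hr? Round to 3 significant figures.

k = ln 2 / t½ = ln 2 / 37.7 = 0.01839 hr⁻¹
CL = k · V = 0.01839 × 157 ≈ 2.89 L/hr

2.89 L/hr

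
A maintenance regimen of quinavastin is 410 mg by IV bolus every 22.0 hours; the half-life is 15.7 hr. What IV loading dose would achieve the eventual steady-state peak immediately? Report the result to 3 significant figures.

660 mg

k = ln 2 / 15.7 = 0.04415 hr⁻¹
Accumulation ratio R = 1 / (1 − e^(−kτ)) = 1 / (1 − e^(−0.04415×22.0)) = 1 / (1 − 0.3786) = 1.609
Loading dose = maintenance dose × R = 410 × 1.609 ≈ 660 mg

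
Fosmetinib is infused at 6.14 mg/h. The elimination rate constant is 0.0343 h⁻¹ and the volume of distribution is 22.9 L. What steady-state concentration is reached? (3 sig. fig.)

CL = k · V = 0.0343 × 22.9 = 0.7855 L/h
Css = rate / CL = 6.14 / 0.7855 ≈ 7.82 µg/mL

7.82 µg/mL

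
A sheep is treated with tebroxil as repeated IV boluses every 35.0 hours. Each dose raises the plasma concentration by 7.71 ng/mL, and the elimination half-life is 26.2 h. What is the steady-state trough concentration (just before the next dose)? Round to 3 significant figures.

k = ln 2 / 26.2 = 0.02646 h⁻¹
Fraction remaining after one interval: e^(−kτ) = e^(−0.02646 × 35.0) = 0.3962
R = 1 / (1 − 0.3962) = 1.656
Css,max = 7.71 × 1.656 = 12.77 ng/mL
Css,min = Css,max × e^(−kτ) = 12.77 × 0.3962 ≈ 5.06 ng/mL

5.06 ng/mL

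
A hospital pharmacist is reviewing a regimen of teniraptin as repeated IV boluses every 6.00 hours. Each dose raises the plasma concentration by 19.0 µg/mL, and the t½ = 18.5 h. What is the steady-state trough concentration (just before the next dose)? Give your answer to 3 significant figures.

k = ln 2 / 18.5 = 0.03747 h⁻¹
Fraction remaining after one interval: e^(−kτ) = e^(−0.03747 × 6.00) = 0.7987
R = 1 / (1 − 0.7987) = 4.967
Css,max = 19.0 × 4.967 = 94.37 µg/mL
Css,min = Css,max × e^(−kτ) = 94.37 × 0.7987 ≈ 75.4 µg/mL

75.4 µg/mL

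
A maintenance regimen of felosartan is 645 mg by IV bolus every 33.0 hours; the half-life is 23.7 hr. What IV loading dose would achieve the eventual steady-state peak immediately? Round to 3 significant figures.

1040 mg

k = ln 2 / 23.7 = 0.02925 hr⁻¹
Accumulation ratio R = 1 / (1 − e^(−kτ)) = 1 / (1 − e^(−0.02925×33.0)) = 1 / (1 − 0.3809) = 1.615
Loading dose = maintenance dose × R = 645 × 1.615 ≈ 1040 mg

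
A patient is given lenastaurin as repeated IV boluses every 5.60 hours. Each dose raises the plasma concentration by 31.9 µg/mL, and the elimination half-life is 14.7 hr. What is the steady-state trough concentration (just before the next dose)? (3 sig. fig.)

k = ln 2 / 14.7 = 0.04715 hr⁻¹
Fraction remaining after one interval: e^(−kτ) = e^(−0.04715 × 5.60) = 0.7679
R = 1 / (1 − 0.7679) = 4.309
Css,max = 31.9 × 4.309 = 137.5 µg/mL
Css,min = Css,max × e^(−kτ) = 137.5 × 0.7679 ≈ 106 µg/mL

106 µg/mL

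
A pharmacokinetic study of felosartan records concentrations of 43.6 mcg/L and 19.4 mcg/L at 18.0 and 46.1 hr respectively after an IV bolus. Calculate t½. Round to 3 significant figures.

k = ln(C₁/C₂) / (t₂ − t₁) = ln(43.6/19.4) / (46.1 − 18.0)
  = 0.8098 / 28.10 = 0.02882 hr⁻¹
t½ = ln 2 / k = ln 2 / 0.02882 ≈ 24.1 hours

24.1 hours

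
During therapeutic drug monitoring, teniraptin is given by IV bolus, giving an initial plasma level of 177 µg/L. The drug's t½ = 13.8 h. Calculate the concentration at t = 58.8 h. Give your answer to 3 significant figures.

9.23 µg/L

k = ln 2 / 13.8 = 0.05023 h⁻¹
C(t) = C₀ e^(−kt) = 177 × e^(−0.05023 × 58.8) = 177 × e^(−2.953) = 177 × 0.05216 ≈ 9.23 µg/L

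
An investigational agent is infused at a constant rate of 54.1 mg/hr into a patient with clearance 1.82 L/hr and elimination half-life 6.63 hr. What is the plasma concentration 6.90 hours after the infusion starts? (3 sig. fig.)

Css = rate / CL = 54.1 / 1.82 = 29.73 µg/mL
k = ln 2 / 6.63 = 0.1045 hr⁻¹
C(t) = Css (1 − e^(−kt)) = 29.73 × (1 − e^(−0.7214)) = 29.73 × 0.5139 ≈ 15.3 µg/mL

15.3 µg/mL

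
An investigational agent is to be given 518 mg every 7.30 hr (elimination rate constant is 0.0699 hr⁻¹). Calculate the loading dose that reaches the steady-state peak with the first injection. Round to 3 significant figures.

1300 mg

Accumulation ratio R = 1 / (1 − e^(−kτ)) = 1 / (1 − e^(−0.06990×7.30)) = 1 / (1 − 0.6003) = 2.502
Loading dose = maintenance dose × R = 518 × 2.502 ≈ 1300 mg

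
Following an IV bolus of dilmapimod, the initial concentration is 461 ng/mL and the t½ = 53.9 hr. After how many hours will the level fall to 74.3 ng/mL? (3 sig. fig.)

k = ln 2 / 53.9 = 0.01286 hr⁻¹
C(t) = C₀ e^(−kt)  ⇒  t = ln(C₀/C) / k
t = ln(461/74.3) / 0.01286 = 1.825 / 0.01286 ≈ 142 hours

142 hours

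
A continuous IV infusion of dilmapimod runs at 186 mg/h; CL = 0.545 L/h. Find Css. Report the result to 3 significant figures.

Css = infusion rate / CL = 186 / 0.545 ≈ 341 mg/L

341 mg/L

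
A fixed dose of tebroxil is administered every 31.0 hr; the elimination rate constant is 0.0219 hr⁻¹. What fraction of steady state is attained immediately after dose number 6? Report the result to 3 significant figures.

f_n = 1 − e^(−nkτ) = 1 − e^(−6 × 0.02190 × 31.0) = 1 − e^(−4.073) = 1 − 0.01702 ≈ 0.983

0.983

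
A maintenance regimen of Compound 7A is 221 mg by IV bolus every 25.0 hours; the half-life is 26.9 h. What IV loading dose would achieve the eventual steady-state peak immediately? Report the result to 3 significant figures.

465 mg

k = ln 2 / 26.9 = 0.02577 h⁻¹
Accumulation ratio R = 1 / (1 − e^(−kτ)) = 1 / (1 − e^(−0.02577×25.0)) = 1 / (1 − 0.5251) = 2.106
Loading dose = maintenance dose × R = 221 × 2.106 ≈ 465 mg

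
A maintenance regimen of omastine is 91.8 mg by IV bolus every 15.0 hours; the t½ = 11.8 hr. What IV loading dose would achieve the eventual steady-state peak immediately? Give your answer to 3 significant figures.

157 mg

k = ln 2 / 11.8 = 0.05874 hr⁻¹
Accumulation ratio R = 1 / (1 − e^(−kτ)) = 1 / (1 − e^(−0.05874×15.0)) = 1 / (1 − 0.4143) = 1.707
Loading dose = maintenance dose × R = 91.8 × 1.707 ≈ 157 mg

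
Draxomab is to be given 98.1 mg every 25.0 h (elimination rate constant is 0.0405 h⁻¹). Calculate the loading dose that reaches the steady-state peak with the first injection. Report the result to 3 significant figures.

Accumulation ratio R = 1 / (1 − e^(−kτ)) = 1 / (1 − e^(−0.04050×25.0)) = 1 / (1 − 0.3633) = 1.571
Loading dose = maintenance dose × R = 98.1 × 1.571 ≈ 154 mg

154 mg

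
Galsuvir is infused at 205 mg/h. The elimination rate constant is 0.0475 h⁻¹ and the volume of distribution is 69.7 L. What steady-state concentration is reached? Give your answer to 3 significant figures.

61.9 mg/L

CL = k · V = 0.0475 × 69.7 = 3.311 L/h
Css = rate / CL = 205 / 3.311 ≈ 61.9 mg/L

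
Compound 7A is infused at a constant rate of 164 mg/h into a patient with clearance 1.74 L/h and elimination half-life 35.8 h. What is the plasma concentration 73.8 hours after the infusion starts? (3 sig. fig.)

71.7 mg/L

Css = rate / CL = 164 / 1.74 = 94.25 mg/L
k = ln 2 / 35.8 = 0.01936 h⁻¹
C(t) = Css (1 − e^(−kt)) = 94.25 × (1 − e^(−1.429)) = 94.25 × 0.7604 ≈ 71.7 mg/L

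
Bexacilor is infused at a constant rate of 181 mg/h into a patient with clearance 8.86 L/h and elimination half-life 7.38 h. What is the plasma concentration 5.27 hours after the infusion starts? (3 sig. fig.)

7.98 mg/L

Css = rate / CL = 181 / 8.86 = 20.43 mg/L
k = ln 2 / 7.38 = 0.09392 h⁻¹
C(t) = Css (1 − e^(−kt)) = 20.43 × (1 − e^(−0.4950)) = 20.43 × 0.3904 ≈ 7.98 mg/L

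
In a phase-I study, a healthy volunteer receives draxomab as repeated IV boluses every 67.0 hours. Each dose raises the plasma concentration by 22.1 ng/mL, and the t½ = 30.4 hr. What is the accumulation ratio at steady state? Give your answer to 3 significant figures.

k = ln 2 / 30.4 = 0.02280 hr⁻¹
Fraction remaining after one interval: e^(−kτ) = e^(−0.02280 × 67.0) = 0.2170
R = 1 / (1 − 0.2170) = 1 / 0.7830 ≈ 1.28

1.28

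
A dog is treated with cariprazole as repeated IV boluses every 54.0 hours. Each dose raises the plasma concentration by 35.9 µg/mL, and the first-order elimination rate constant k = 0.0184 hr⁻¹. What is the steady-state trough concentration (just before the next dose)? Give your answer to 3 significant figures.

21.1 µg/mL

Fraction remaining after one interval: e^(−kτ) = e^(−0.01840 × 54.0) = 0.3702
R = 1 / (1 − 0.3702) = 1.588
Css,max = 35.9 × 1.588 = 57.01 µg/mL
Css,min = Css,max × e^(−kτ) = 57.01 × 0.3702 ≈ 21.1 µg/mL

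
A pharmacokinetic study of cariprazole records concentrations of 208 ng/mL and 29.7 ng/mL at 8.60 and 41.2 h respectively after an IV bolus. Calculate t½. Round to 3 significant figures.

11.6 hours

k = ln(C₁/C₂) / (t₂ − t₁) = ln(208/29.7) / (41.2 − 8.60)
  = 1.946 / 32.60 = 0.05971 h⁻¹
t½ = ln 2 / k = ln 2 / 0.05971 ≈ 11.6 hours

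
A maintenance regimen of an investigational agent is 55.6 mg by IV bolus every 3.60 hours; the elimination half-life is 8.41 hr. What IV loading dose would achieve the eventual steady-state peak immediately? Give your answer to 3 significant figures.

k = ln 2 / 8.41 = 0.08242 hr⁻¹
Accumulation ratio R = 1 / (1 − e^(−kτ)) = 1 / (1 − e^(−0.08242×3.60)) = 1 / (1 − 0.7433) = 3.895
Loading dose = maintenance dose × R = 55.6 × 3.895 ≈ 217 mg

217 mg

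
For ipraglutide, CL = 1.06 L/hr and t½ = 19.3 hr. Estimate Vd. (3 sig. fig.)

k = ln 2 / t½ = ln 2 / 19.3 = 0.03591 hr⁻¹
V = CL / k = 1.06 / 0.03591 ≈ 29.5 L

29.5 L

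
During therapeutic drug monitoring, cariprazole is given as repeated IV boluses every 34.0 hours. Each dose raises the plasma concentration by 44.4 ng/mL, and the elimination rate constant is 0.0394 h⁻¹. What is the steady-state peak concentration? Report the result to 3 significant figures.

Fraction remaining after one interval: e^(−kτ) = e^(−0.03940 × 34.0) = 0.2620
R = 1 / (1 − 0.2620) = 1.355
Css,max = 44.4 × 1.355 ≈ 60.2 ng/mL

60.2 ng/mL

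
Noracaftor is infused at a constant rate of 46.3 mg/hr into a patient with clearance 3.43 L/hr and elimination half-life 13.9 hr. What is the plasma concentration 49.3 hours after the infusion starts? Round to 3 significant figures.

12.3 mg/L

Css = rate / CL = 46.3 / 3.43 = 13.50 mg/L
k = ln 2 / 13.9 = 0.04987 hr⁻¹
C(t) = Css (1 − e^(−kt)) = 13.50 × (1 − e^(−2.458)) = 13.50 × 0.9144 ≈ 12.3 mg/L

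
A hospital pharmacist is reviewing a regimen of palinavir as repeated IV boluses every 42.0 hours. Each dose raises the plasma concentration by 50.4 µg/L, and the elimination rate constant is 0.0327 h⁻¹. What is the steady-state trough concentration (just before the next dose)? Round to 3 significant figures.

Fraction remaining after one interval: e^(−kτ) = e^(−0.03270 × 42.0) = 0.2532
R = 1 / (1 − 0.2532) = 1.339
Css,max = 50.4 × 1.339 = 67.49 µg/L
Css,min = Css,max × e^(−kτ) = 67.49 × 0.2532 ≈ 17.1 µg/L

17.1 µg/L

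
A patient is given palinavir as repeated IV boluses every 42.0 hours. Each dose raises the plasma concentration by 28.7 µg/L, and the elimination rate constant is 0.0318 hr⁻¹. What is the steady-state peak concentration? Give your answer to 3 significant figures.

Fraction remaining after one interval: e^(−kτ) = e^(−0.03180 × 42.0) = 0.2630
R = 1 / (1 − 0.2630) = 1.357
Css,max = 28.7 × 1.357 ≈ 38.9 µg/L

38.9 µg/L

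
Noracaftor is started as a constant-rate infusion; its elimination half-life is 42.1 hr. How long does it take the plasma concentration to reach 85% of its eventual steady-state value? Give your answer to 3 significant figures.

115 hours

k = ln 2 / 42.1 = 0.01646 hr⁻¹
f = 1 − e^(−kt)  ⇒  t = −ln(1 − f) / k
t = −ln(1 − 0.85) / 0.01646 = 1.897 / 0.01646 ≈ 115 hours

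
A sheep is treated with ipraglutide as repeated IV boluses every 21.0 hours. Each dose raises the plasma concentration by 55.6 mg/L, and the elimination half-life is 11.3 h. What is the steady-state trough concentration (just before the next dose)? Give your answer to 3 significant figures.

k = ln 2 / 11.3 = 0.06134 h⁻¹
Fraction remaining after one interval: e^(−kτ) = e^(−0.06134 × 21.0) = 0.2758
R = 1 / (1 − 0.2758) = 1.381
Css,max = 55.6 × 1.381 = 76.77 mg/L
Css,min = Css,max × e^(−kτ) = 76.77 × 0.2758 ≈ 21.2 mg/L

21.2 mg/L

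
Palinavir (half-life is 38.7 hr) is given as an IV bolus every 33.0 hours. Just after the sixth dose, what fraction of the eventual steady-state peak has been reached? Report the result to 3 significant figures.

0.971

k = ln 2 / 38.7 = 0.01791 hr⁻¹
f_n = 1 − e^(−nkτ) = 1 − e^(−6 × 0.01791 × 33.0) = 1 − e^(−3.546) = 1 − 0.02883 ≈ 0.971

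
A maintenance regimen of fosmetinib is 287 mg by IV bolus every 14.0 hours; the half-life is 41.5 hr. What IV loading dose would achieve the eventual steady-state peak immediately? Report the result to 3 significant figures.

1380 mg

k = ln 2 / 41.5 = 0.01670 hr⁻¹
Accumulation ratio R = 1 / (1 − e^(−kτ)) = 1 / (1 − e^(−0.01670×14.0)) = 1 / (1 − 0.7915) = 4.796
Loading dose = maintenance dose × R = 287 × 4.796 ≈ 1380 mg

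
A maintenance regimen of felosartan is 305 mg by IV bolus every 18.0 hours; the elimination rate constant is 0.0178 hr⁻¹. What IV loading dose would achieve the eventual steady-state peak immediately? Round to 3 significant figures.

Accumulation ratio R = 1 / (1 − e^(−kτ)) = 1 / (1 − e^(−0.01780×18.0)) = 1 / (1 − 0.7259) = 3.648
Loading dose = maintenance dose × R = 305 × 3.648 ≈ 1110 mg

1110 mg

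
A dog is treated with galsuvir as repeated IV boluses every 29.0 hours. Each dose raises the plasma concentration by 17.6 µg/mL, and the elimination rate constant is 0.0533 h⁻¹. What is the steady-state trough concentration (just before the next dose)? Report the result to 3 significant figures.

Fraction remaining after one interval: e^(−kτ) = e^(−0.05330 × 29.0) = 0.2132
R = 1 / (1 − 0.2132) = 1.271
Css,max = 17.6 × 1.271 = 22.37 µg/mL
Css,min = Css,max × e^(−kτ) = 22.37 × 0.2132 ≈ 4.77 µg/mL

4.77 µg/mL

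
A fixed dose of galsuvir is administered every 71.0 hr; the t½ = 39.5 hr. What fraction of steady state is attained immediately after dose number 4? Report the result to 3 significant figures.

k = ln 2 / 39.5 = 0.01755 hr⁻¹
f_n = 1 − e^(−nkτ) = 1 − e^(−4 × 0.01755 × 71.0) = 1 − e^(−4.984) = 1 − 0.006849 ≈ 0.993

0.993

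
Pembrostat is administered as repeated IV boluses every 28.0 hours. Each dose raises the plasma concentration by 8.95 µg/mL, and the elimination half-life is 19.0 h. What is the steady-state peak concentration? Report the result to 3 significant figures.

14.0 µg/mL

k = ln 2 / 19.0 = 0.03648 h⁻¹
Fraction remaining after one interval: e^(−kτ) = e^(−0.03648 × 28.0) = 0.3601
R = 1 / (1 − 0.3601) = 1.563
Css,max = 8.95 × 1.563 ≈ 14.0 µg/mL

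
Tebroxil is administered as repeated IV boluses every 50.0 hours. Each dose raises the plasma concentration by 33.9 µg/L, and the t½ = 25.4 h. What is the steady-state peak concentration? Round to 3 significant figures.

k = ln 2 / 25.4 = 0.02729 h⁻¹
Fraction remaining after one interval: e^(−kτ) = e^(−0.02729 × 50.0) = 0.2555
R = 1 / (1 − 0.2555) = 1.343
Css,max = 33.9 × 1.343 ≈ 45.5 µg/L

45.5 µg/L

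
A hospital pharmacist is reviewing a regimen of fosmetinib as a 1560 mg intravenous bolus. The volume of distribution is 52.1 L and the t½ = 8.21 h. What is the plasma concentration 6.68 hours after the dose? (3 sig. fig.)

C₀ = dose / V = 1560 / 52.1 = 29.94 µg/mL
k = ln 2 / 8.21 = 0.08443 h⁻¹
C(t) = C₀ e^(−kt) = 29.94 × e^(−0.08443 × 6.68) = 29.94 × e^(−0.5640) = 29.94 × 0.5689 ≈ 17.0 µg/mL

17.0 µg/mL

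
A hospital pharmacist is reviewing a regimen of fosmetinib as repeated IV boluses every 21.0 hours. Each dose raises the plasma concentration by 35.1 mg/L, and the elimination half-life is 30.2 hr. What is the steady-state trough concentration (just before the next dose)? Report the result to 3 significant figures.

k = ln 2 / 30.2 = 0.02295 hr⁻¹
Fraction remaining after one interval: e^(−kτ) = e^(−0.02295 × 21.0) = 0.6176
R = 1 / (1 − 0.6176) = 2.615
Css,max = 35.1 × 2.615 = 91.78 mg/L
Css,min = Css,max × e^(−kτ) = 91.78 × 0.6176 ≈ 56.7 mg/L

56.7 mg/L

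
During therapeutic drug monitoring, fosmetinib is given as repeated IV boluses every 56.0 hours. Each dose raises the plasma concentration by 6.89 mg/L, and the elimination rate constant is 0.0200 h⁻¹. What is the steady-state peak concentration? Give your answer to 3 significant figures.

10.2 mg/L

Fraction remaining after one interval: e^(−kτ) = e^(−0.02000 × 56.0) = 0.3263
R = 1 / (1 − 0.3263) = 1.484
Css,max = 6.89 × 1.484 ≈ 10.2 mg/L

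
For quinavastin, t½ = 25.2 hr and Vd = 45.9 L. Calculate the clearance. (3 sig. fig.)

k = ln 2 / t½ = ln 2 / 25.2 = 0.02751 hr⁻¹
CL = k · V = 0.02751 × 45.9 ≈ 1.26 L/hr

1.26 L/hr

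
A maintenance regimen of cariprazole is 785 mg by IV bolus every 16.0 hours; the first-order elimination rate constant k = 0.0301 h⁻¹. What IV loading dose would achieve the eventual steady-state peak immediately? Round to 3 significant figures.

Accumulation ratio R = 1 / (1 − e^(−kτ)) = 1 / (1 − e^(−0.03010×16.0)) = 1 / (1 − 0.6178) = 2.616
Loading dose = maintenance dose × R = 785 × 2.616 ≈ 2050 mg

2050 mg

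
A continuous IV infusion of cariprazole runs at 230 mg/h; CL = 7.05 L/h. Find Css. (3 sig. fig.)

32.6 µg/mL

Css = infusion rate / CL = 230 / 7.05 ≈ 32.6 µg/mL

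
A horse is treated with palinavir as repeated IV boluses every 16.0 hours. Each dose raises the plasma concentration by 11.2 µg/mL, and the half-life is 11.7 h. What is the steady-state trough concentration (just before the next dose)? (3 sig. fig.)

7.09 µg/mL

k = ln 2 / 11.7 = 0.05924 h⁻¹
Fraction remaining after one interval: e^(−kτ) = e^(−0.05924 × 16.0) = 0.3876
R = 1 / (1 − 0.3876) = 1.633
Css,max = 11.2 × 1.633 = 18.29 µg/mL
Css,min = Css,max × e^(−kτ) = 18.29 × 0.3876 ≈ 7.09 µg/mL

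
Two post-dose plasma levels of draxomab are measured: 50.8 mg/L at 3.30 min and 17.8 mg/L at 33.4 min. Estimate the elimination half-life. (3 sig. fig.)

k = ln(C₁/C₂) / (t₂ − t₁) = ln(50.8/17.8) / (33.4 − 3.30)
  = 1.049 / 30.10 = 0.03484 min⁻¹
t½ = ln 2 / k = ln 2 / 0.03484 ≈ 19.9 minutes

19.9 minutes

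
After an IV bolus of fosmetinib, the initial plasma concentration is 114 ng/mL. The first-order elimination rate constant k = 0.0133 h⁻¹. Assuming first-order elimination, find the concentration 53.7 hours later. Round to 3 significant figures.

C(t) = C₀ e^(−kt) = 114 × e^(−0.01330 × 53.7) = 114 × e^(−0.7142) = 114 × 0.4896 ≈ 55.8 ng/mL

55.8 ng/mL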